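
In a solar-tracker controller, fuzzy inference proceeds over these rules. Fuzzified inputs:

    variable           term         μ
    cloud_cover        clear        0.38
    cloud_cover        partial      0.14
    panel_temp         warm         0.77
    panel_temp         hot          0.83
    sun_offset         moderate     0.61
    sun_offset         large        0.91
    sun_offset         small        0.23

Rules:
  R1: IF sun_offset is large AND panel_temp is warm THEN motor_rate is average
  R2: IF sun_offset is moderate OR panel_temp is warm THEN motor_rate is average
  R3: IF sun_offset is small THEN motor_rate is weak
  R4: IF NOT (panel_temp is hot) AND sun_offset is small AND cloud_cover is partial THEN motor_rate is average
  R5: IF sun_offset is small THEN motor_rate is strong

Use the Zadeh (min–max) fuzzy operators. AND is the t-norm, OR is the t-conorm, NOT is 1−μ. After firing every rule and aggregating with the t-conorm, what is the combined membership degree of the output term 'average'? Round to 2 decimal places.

R1: large=0.91, warm=0.77; AND[min(a, b)] → w = 0.77
R2: moderate=0.61, warm=0.77; OR[max(a, b)] → w = 0.77
R3: small=0.23 → w = 0.23
R4: ¬hot=1−0.83=0.17, small=0.23, partial=0.14; AND[min(a, b)] → w = 0.14
R5: small=0.23 → w = 0.23
Rules with consequent 'average': {R1, R2, R4} → strengths 0.77, 0.77, 0.14
Aggregate via t-conorm [max(a, b)]: 0.77

0.77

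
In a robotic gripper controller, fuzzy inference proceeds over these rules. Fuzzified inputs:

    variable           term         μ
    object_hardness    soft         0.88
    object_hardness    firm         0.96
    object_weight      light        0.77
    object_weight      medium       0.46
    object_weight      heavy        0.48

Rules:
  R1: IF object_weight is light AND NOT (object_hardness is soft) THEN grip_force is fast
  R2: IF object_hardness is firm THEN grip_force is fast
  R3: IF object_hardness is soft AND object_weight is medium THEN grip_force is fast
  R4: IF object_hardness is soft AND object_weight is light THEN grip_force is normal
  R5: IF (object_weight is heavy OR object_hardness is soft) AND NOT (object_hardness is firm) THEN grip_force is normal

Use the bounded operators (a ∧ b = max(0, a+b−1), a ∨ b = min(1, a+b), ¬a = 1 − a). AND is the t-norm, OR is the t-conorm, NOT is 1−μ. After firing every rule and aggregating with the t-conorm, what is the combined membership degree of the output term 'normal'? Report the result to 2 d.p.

0.69

R1: light=0.77, ¬soft=1−0.88=0.12; AND[max(0, a+b−1)] → w = 0.00
R2: firm=0.96 → w = 0.96
R3: soft=0.88, medium=0.46; AND[max(0, a+b−1)] → w = 0.34
R4: soft=0.88, light=0.77; AND[max(0, a+b−1)] → w = 0.65
R5: (heavy=0.48 OR soft=0.88) = 1.00; AND[max(0, a+b−1)] with ¬firm=1−0.96=0.04 → w = 0.04
Rules with consequent 'normal': {R4, R5} → strengths 0.65, 0.04
Aggregate via t-conorm [min(1, a+b)]: 0.69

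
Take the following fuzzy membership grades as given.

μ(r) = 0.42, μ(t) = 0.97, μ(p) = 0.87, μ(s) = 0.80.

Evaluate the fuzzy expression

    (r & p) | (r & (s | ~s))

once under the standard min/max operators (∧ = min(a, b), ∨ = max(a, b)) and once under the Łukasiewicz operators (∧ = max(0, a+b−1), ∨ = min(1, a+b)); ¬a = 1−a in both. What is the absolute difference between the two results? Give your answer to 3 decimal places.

Under standard min/max:
  r & p = min(a, b) on (0.42, 0.87) = 0.42
  ~s = 1 − 0.80 = 0.20
  s | ~s = max(a, b) on (0.80, 0.20) = 0.80
  r & (s | ~s) = min(a, b) on (0.42, 0.80) = 0.42
  (r & p) | (r & (s | ~s)) = max(a, b) on (0.42, 0.42) = 0.42
  → value = 0.4200
Under Łukasiewicz:
  r & p = max(0, a+b−1) on (0.42, 0.87) = 0.29
  ~s = 1 − 0.80 = 0.20
  s | ~s = min(1, a+b) on (0.80, 0.20) = 1.00
  r & (s | ~s) = max(0, a+b−1) on (0.42, 1.00) = 0.42
  (r & p) | (r & (s | ~s)) = min(1, a+b) on (0.29, 0.42) = 0.71
  → value = 0.7100
|0.4200 − 0.7100| = 0.290

0.290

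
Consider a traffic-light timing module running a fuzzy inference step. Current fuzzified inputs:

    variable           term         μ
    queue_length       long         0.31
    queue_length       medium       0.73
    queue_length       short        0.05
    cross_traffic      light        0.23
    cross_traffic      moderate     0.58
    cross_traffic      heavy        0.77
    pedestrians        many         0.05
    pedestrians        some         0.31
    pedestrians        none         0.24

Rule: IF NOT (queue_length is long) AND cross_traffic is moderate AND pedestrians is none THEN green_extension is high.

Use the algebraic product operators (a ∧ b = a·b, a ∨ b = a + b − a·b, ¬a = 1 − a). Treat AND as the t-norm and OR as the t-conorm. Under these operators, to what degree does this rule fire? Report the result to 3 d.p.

firing strength: ¬long=1−0.31=0.69, moderate=0.58, none=0.24; AND[a·b] → w = 0.0960

0.096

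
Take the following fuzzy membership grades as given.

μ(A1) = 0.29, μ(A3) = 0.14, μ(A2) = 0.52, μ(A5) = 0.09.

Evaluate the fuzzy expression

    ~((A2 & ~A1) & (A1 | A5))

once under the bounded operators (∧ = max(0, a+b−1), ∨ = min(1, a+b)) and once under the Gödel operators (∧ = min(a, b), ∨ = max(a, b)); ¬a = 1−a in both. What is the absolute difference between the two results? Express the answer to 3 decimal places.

Under bounded:
  ~A1 = 1 − 0.29 = 0.71
  A2 & ~A1 = max(0, a+b−1) on (0.52, 0.71) = 0.23
  A1 | A5 = min(1, a+b) on (0.29, 0.09) = 0.38
  (A2 & ~A1) & (A1 | A5) = max(0, a+b−1) on (0.23, 0.38) = 0.00
  ~((A2 & ~A1) & (A1 | A5)) = 1 − 0.00 = 1.00
  → value = 1.0000
Under Gödel:
  ~A1 = 1 − 0.29 = 0.71
  A2 & ~A1 = min(a, b) on (0.52, 0.71) = 0.52
  A1 | A5 = max(a, b) on (0.29, 0.09) = 0.29
  (A2 & ~A1) & (A1 | A5) = min(a, b) on (0.52, 0.29) = 0.29
  ~((A2 & ~A1) & (A1 | A5)) = 1 − 0.29 = 0.71
  → value = 0.7100
|1.0000 − 0.7100| = 0.290

0.290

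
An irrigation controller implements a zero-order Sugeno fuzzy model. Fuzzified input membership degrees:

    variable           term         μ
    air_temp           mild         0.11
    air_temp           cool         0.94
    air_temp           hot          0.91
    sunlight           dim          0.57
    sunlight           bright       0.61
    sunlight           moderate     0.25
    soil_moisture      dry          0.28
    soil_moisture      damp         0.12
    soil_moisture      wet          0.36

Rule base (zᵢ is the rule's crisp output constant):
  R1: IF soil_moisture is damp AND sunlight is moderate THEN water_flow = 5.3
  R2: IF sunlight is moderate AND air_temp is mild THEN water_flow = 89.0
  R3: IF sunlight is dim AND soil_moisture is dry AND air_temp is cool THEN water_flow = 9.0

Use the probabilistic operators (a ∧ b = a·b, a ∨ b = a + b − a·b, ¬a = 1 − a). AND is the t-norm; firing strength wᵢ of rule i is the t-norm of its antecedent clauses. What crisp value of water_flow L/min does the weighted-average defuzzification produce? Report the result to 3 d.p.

19.066

R1 (z=5.3): damp=0.12, moderate=0.25; AND[a·b] → w = 0.0300
R2 (z=89.0): moderate=0.25, mild=0.11; AND[a·b] → w = 0.0275
R3 (z=9.0): dim=0.57, dry=0.28, cool=0.94; AND[a·b] → w = 0.1500
Weighted average = (0.0300·5.3 + 0.0275·89.0 + 0.1500·9.0) / (0.0300 + 0.0275 + 0.1500)
  = 3.9567 / 0.2075 = 19.066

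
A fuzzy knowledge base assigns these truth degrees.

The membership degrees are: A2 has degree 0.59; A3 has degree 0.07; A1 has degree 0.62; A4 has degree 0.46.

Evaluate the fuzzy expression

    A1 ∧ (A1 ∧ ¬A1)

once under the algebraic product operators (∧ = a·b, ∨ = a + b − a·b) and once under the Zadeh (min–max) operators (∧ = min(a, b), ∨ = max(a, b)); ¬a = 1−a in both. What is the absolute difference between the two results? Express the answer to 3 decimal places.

0.234

Under algebraic product:
  ¬A1 = 1 − 0.6200 = 0.3800
  A1 ∧ ¬A1 = a·b on (0.6200, 0.3800) = 0.2356
  A1 ∧ (A1 ∧ ¬A1) = a·b on (0.6200, 0.2356) = 0.1461
  → value = 0.1461
Under Zadeh (min–max):
  ¬A1 = 1 − 0.62 = 0.38
  A1 ∧ ¬A1 = min(a, b) on (0.62, 0.38) = 0.38
  A1 ∧ (A1 ∧ ¬A1) = min(a, b) on (0.62, 0.38) = 0.38
  → value = 0.3800
|0.1461 − 0.3800| = 0.234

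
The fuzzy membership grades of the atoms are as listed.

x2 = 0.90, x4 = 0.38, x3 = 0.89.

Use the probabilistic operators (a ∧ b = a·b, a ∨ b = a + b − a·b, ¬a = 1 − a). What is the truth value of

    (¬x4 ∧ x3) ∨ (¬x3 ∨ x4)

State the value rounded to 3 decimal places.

¬x4 = 1 − 0.3800 = 0.6200
¬x4 ∧ x3 = a·b on (0.6200, 0.8900) = 0.5518
¬x3 = 1 − 0.8900 = 0.1100
¬x3 ∨ x4 = a + b − a·b on (0.1100, 0.3800) = 0.4482
(¬x4 ∧ x3) ∨ (¬x3 ∨ x4) = a + b − a·b on (0.5518, 0.4482) = 0.7527

0.753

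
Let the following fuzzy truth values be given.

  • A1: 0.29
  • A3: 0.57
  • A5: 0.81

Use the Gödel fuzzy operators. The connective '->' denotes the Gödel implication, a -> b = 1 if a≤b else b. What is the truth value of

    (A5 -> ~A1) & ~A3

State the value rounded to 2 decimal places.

0.43

~A1 = 1 − 0.29 = 0.71
A5 -> ~A1  [Gödel: 1 if a≤b else b] with a=0.81, b=0.71 → 0.71
~A3 = 1 − 0.57 = 0.43
(A5 -> ~A1) & ~A3 = min(a, b) on (0.71, 0.43) = 0.43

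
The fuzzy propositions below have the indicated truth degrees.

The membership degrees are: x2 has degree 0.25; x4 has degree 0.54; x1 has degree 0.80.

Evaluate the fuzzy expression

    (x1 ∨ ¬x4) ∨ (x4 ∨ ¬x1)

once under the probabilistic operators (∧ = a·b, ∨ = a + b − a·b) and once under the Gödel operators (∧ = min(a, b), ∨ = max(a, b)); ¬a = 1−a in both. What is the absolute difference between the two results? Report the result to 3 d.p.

0.160

Under probabilistic:
  ¬x4 = 1 − 0.5400 = 0.4600
  x1 ∨ ¬x4 = a + b − a·b on (0.8000, 0.4600) = 0.8920
  ¬x1 = 1 − 0.8000 = 0.2000
  x4 ∨ ¬x1 = a + b − a·b on (0.5400, 0.2000) = 0.6320
  (x1 ∨ ¬x4) ∨ (x4 ∨ ¬x1) = a + b − a·b on (0.8920, 0.6320) = 0.9603
  → value = 0.9603
Under Gödel:
  ¬x4 = 1 − 0.54 = 0.46
  x1 ∨ ¬x4 = max(a, b) on (0.80, 0.46) = 0.80
  ¬x1 = 1 − 0.80 = 0.20
  x4 ∨ ¬x1 = max(a, b) on (0.54, 0.20) = 0.54
  (x1 ∨ ¬x4) ∨ (x4 ∨ ¬x1) = max(a, b) on (0.80, 0.54) = 0.80
  → value = 0.8000
|0.9603 − 0.8000| = 0.160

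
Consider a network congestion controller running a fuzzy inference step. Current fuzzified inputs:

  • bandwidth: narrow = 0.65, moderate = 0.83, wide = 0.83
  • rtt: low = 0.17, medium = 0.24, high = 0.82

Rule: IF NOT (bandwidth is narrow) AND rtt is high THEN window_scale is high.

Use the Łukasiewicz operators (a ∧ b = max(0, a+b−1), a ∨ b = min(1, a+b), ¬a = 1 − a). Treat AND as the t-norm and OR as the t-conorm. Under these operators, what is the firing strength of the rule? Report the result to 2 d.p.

0.17

firing strength: ¬narrow=1−0.65=0.35, high=0.82; AND[max(0, a+b−1)] → w = 0.17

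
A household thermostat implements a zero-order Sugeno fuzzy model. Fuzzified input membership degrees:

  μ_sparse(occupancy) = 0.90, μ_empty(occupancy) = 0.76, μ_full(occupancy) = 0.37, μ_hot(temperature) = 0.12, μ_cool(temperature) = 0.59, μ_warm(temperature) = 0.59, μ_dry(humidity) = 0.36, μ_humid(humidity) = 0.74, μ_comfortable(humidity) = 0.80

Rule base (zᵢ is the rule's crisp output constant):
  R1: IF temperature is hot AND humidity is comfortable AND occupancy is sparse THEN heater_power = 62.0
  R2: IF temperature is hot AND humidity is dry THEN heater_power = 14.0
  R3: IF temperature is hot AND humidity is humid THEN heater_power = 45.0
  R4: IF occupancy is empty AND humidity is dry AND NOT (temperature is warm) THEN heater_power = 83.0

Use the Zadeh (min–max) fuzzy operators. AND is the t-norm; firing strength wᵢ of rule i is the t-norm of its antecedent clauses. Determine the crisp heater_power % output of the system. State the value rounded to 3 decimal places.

61.667

R1 (z=62.0): hot=0.12, comfortable=0.80, sparse=0.90; AND[min(a, b)] → w = 0.12
R2 (z=14.0): hot=0.12, dry=0.36; AND[min(a, b)] → w = 0.12
R3 (z=45.0): hot=0.12, humid=0.74; AND[min(a, b)] → w = 0.12
R4 (z=83.0): empty=0.76, dry=0.36, ¬warm=1−0.59=0.41; AND[min(a, b)] → w = 0.36
Weighted average = (0.12·62.0 + 0.12·14.0 + 0.12·45.0 + 0.36·83.0) / (0.12 + 0.12 + 0.12 + 0.36)
  = 44.4000 / 0.7200 = 61.667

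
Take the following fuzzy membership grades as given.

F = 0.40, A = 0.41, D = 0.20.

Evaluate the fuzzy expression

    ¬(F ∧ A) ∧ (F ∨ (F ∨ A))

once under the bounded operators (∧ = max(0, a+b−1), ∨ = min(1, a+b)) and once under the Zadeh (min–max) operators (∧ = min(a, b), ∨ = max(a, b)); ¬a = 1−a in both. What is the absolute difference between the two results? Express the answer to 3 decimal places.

0.590

Under bounded:
  F ∧ A = max(0, a+b−1) on (0.40, 0.41) = 0.00
  ¬(F ∧ A) = 1 − 0.00 = 1.00
  F ∨ A = min(1, a+b) on (0.40, 0.41) = 0.81
  F ∨ (F ∨ A) = min(1, a+b) on (0.40, 0.81) = 1.00
  ¬(F ∧ A) ∧ (F ∨ (F ∨ A)) = max(0, a+b−1) on (1.00, 1.00) = 1.00
  → value = 1.0000
Under Zadeh (min–max):
  F ∧ A = min(a, b) on (0.40, 0.41) = 0.40
  ¬(F ∧ A) = 1 − 0.40 = 0.60
  F ∨ A = max(a, b) on (0.40, 0.41) = 0.41
  F ∨ (F ∨ A) = max(a, b) on (0.40, 0.41) = 0.41
  ¬(F ∧ A) ∧ (F ∨ (F ∨ A)) = min(a, b) on (0.60, 0.41) = 0.41
  → value = 0.4100
|1.0000 − 0.4100| = 0.590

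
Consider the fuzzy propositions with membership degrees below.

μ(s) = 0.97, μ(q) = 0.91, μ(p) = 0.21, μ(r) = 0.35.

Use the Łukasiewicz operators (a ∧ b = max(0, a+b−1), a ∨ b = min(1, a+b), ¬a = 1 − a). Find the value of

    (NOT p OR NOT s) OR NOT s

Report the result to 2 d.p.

NOT p = 1 − 0.21 = 0.79
NOT s = 1 − 0.97 = 0.03
NOT p OR NOT s = min(1, a+b) on (0.79, 0.03) = 0.82
NOT s = 1 − 0.97 = 0.03
(NOT p OR NOT s) OR NOT s = min(1, a+b) on (0.82, 0.03) = 0.85

0.85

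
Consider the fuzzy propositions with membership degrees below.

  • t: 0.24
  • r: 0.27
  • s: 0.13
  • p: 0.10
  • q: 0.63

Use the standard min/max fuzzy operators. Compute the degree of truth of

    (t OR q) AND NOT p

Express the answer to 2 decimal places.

t OR q = max(a, b) on (0.24, 0.63) = 0.63
NOT p = 1 − 0.10 = 0.90
(t OR q) AND NOT p = min(a, b) on (0.63, 0.90) = 0.63

0.63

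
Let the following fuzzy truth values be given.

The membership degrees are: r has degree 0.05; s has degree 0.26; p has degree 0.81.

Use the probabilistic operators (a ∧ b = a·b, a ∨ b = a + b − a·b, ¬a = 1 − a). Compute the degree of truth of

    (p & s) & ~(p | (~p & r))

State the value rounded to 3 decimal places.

0.040

p & s = a·b on (0.8100, 0.2600) = 0.2106
~p = 1 − 0.8100 = 0.1900
~p & r = a·b on (0.1900, 0.0500) = 0.0095
p | (~p & r) = a + b − a·b on (0.8100, 0.0095) = 0.8118
~(p | (~p & r)) = 1 − 0.8118 = 0.1882
(p & s) & ~(p | (~p & r)) = a·b on (0.2106, 0.1882) = 0.0396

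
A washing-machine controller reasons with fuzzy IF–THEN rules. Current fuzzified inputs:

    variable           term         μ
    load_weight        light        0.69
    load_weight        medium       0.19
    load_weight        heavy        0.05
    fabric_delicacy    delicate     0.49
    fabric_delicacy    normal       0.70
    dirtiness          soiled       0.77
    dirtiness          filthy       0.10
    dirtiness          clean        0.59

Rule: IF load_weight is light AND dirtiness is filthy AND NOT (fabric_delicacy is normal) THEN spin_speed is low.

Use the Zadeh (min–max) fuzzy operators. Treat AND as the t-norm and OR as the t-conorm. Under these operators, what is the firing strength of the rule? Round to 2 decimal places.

firing strength: light=0.69, filthy=0.10, ¬normal=1−0.70=0.30; AND[min(a, b)] → w = 0.10

0.10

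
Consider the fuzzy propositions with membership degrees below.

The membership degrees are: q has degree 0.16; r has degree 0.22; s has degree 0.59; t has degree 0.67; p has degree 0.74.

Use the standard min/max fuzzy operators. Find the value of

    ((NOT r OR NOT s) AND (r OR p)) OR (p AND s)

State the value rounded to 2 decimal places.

NOT r = 1 − 0.22 = 0.78
NOT s = 1 − 0.59 = 0.41
NOT r OR NOT s = max(a, b) on (0.78, 0.41) = 0.78
r OR p = max(a, b) on (0.22, 0.74) = 0.74
(NOT r OR NOT s) AND (r OR p) = min(a, b) on (0.78, 0.74) = 0.74
p AND s = min(a, b) on (0.74, 0.59) = 0.59
((NOT r OR NOT s) AND (r OR p)) OR (p AND s) = max(a, b) on (0.74, 0.59) = 0.74

0.74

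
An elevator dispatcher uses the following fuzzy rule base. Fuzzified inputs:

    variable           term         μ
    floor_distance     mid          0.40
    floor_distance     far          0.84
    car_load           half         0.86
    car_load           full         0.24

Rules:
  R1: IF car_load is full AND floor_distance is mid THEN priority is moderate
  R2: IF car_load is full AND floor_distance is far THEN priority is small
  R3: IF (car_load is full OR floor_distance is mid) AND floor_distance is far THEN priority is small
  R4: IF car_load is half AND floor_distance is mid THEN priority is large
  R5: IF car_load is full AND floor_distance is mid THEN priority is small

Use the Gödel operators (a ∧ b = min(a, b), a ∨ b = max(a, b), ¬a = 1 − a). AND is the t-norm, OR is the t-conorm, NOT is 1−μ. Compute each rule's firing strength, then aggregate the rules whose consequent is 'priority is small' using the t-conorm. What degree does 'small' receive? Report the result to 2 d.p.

R1: full=0.24, mid=0.40; AND[min(a, b)] → w = 0.24
R2: full=0.24, far=0.84; AND[min(a, b)] → w = 0.24
R3: (full=0.24 OR mid=0.40) = 0.40; AND[min(a, b)] with far=0.84 → w = 0.40
R4: half=0.86, mid=0.40; AND[min(a, b)] → w = 0.40
R5: full=0.24, mid=0.40; AND[min(a, b)] → w = 0.24
Rules with consequent 'small': {R2, R3, R5} → strengths 0.24, 0.40, 0.24
Aggregate via t-conorm [max(a, b)]: 0.40

0.40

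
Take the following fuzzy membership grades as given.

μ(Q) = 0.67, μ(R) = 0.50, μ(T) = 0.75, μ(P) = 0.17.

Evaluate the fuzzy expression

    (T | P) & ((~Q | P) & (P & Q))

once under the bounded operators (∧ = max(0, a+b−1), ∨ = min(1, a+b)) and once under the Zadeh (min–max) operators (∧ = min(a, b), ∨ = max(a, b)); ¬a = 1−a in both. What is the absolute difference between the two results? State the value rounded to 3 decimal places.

0.170

Under bounded:
  T | P = min(1, a+b) on (0.75, 0.17) = 0.92
  ~Q = 1 − 0.67 = 0.33
  ~Q | P = min(1, a+b) on (0.33, 0.17) = 0.50
  P & Q = max(0, a+b−1) on (0.17, 0.67) = 0.00
  (~Q | P) & (P & Q) = max(0, a+b−1) on (0.50, 0.00) = 0.00
  (T | P) & ((~Q | P) & (P & Q)) = max(0, a+b−1) on (0.92, 0.00) = 0.00
  → value = 0.0000
Under Zadeh (min–max):
  T | P = max(a, b) on (0.75, 0.17) = 0.75
  ~Q = 1 − 0.67 = 0.33
  ~Q | P = max(a, b) on (0.33, 0.17) = 0.33
  P & Q = min(a, b) on (0.17, 0.67) = 0.17
  (~Q | P) & (P & Q) = min(a, b) on (0.33, 0.17) = 0.17
  (T | P) & ((~Q | P) & (P & Q)) = min(a, b) on (0.75, 0.17) = 0.17
  → value = 0.1700
|0.0000 − 0.1700| = 0.170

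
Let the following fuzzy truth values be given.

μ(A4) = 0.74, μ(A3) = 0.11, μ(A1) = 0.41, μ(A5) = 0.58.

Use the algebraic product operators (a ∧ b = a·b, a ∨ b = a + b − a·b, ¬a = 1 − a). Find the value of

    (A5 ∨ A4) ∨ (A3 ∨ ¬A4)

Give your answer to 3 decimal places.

A5 ∨ A4 = a + b − a·b on (0.5800, 0.7400) = 0.8908
¬A4 = 1 − 0.7400 = 0.2600
A3 ∨ ¬A4 = a + b − a·b on (0.1100, 0.2600) = 0.3414
(A5 ∨ A4) ∨ (A3 ∨ ¬A4) = a + b − a·b on (0.8908, 0.3414) = 0.9281

0.928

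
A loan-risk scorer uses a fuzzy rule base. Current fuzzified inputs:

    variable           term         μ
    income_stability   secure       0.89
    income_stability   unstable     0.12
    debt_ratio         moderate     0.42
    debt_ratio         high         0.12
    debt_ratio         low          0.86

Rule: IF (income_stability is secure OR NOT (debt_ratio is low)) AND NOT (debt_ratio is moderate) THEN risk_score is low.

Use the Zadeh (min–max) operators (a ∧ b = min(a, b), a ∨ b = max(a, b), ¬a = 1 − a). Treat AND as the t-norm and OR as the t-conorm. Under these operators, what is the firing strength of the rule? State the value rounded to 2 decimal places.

0.58

firing strength: (secure=0.89 OR ¬low=1−0.86=0.14) = 0.89; AND[min(a, b)] with ¬moderate=1−0.42=0.58 → w = 0.58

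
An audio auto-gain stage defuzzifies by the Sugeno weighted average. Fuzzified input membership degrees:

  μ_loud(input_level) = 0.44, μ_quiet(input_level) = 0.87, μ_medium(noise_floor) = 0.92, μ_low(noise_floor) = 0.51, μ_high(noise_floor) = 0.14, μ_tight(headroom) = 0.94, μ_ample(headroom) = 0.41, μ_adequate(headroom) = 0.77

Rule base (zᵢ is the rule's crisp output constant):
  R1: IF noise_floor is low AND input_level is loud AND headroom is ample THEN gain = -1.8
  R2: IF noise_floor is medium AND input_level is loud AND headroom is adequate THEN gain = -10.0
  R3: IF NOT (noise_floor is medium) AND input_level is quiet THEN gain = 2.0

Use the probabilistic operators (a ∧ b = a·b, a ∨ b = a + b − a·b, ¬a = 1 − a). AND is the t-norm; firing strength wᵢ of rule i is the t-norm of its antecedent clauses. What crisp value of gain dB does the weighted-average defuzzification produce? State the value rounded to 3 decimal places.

-6.641

R1 (z=-1.8): low=0.51, loud=0.44, ample=0.41; AND[a·b] → w = 0.0920
R2 (z=-10.0): medium=0.92, loud=0.44, adequate=0.77; AND[a·b] → w = 0.3117
R3 (z=2.0): ¬medium=1−0.92=0.08, quiet=0.87; AND[a·b] → w = 0.0696
Weighted average = (0.0920·-1.8 + 0.3117·-10.0 + 0.0696·2.0) / (0.0920 + 0.3117 + 0.0696)
  = -3.1434 / 0.4733 = -6.641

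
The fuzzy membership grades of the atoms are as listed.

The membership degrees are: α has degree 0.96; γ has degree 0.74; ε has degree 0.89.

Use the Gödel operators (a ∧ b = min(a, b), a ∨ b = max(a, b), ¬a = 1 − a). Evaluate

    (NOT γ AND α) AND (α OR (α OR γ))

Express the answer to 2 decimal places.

0.26

NOT γ = 1 − 0.74 = 0.26
NOT γ AND α = min(a, b) on (0.26, 0.96) = 0.26
α OR γ = max(a, b) on (0.96, 0.74) = 0.96
α OR (α OR γ) = max(a, b) on (0.96, 0.96) = 0.96
(NOT γ AND α) AND (α OR (α OR γ)) = min(a, b) on (0.26, 0.96) = 0.26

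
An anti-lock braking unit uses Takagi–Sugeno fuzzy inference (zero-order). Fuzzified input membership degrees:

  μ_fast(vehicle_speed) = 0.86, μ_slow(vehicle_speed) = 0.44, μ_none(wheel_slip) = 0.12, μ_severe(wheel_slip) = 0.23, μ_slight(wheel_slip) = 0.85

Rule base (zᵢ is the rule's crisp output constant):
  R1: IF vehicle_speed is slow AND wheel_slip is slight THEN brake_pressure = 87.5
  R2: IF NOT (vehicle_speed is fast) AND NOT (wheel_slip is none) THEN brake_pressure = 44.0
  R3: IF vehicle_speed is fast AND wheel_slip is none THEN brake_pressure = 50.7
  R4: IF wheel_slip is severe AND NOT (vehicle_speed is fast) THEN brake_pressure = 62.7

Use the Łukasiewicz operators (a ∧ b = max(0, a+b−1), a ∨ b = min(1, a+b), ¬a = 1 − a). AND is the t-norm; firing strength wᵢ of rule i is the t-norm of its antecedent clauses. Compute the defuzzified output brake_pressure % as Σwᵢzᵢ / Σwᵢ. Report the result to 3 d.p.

R1 (z=87.5): slow=0.44, slight=0.85; AND[max(0, a+b−1)] → w = 0.29
R2 (z=44.0): ¬fast=1−0.86=0.14, ¬none=1−0.12=0.88; AND[max(0, a+b−1)] → w = 0.02
R3 (z=50.7): fast=0.86, none=0.12; AND[max(0, a+b−1)] → w = 0.00
R4 (z=62.7): severe=0.23, ¬fast=1−0.86=0.14; AND[max(0, a+b−1)] → w = 0.00
Weighted average = (0.29·87.5 + 0.02·44.0 + 0.00·50.7 + 0.00·62.7) / (0.29 + 0.02 + 0.00 + 0.00)
  = 26.2550 / 0.3100 = 84.694

84.694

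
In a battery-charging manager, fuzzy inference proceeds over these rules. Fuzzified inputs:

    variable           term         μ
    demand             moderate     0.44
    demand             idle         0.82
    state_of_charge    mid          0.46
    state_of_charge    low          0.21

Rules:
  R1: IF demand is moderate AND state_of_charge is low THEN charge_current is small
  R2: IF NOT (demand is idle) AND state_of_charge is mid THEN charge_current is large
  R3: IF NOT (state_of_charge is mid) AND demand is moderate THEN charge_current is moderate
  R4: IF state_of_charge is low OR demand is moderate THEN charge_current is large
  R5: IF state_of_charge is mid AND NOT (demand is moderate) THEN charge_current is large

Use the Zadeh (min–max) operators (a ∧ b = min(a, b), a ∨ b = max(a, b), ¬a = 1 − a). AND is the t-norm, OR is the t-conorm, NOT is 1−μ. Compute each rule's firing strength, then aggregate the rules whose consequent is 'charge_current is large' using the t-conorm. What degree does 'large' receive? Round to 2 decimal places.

R1: moderate=0.44, low=0.21; AND[min(a, b)] → w = 0.21
R2: ¬idle=1−0.82=0.18, mid=0.46; AND[min(a, b)] → w = 0.18
R3: ¬mid=1−0.46=0.54, moderate=0.44; AND[min(a, b)] → w = 0.44
R4: low=0.21, moderate=0.44; OR[max(a, b)] → w = 0.44
R5: mid=0.46, ¬moderate=1−0.44=0.56; AND[min(a, b)] → w = 0.46
Rules with consequent 'large': {R2, R4, R5} → strengths 0.18, 0.44, 0.46
Aggregate via t-conorm [max(a, b)]: 0.46

0.46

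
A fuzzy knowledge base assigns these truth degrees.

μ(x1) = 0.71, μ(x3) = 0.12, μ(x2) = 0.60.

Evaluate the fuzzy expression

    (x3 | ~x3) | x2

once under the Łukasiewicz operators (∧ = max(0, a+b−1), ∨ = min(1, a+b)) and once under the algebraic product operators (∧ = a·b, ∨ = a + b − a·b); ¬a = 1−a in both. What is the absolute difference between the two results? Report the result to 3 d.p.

0.042

Under Łukasiewicz:
  ~x3 = 1 − 0.12 = 0.88
  x3 | ~x3 = min(1, a+b) on (0.12, 0.88) = 1.00
  (x3 | ~x3) | x2 = min(1, a+b) on (1.00, 0.60) = 1.00
  → value = 1.0000
Under algebraic product:
  ~x3 = 1 − 0.1200 = 0.8800
  x3 | ~x3 = a + b − a·b on (0.1200, 0.8800) = 0.8944
  (x3 | ~x3) | x2 = a + b − a·b on (0.8944, 0.6000) = 0.9578
  → value = 0.9578
|1.0000 − 0.9578| = 0.042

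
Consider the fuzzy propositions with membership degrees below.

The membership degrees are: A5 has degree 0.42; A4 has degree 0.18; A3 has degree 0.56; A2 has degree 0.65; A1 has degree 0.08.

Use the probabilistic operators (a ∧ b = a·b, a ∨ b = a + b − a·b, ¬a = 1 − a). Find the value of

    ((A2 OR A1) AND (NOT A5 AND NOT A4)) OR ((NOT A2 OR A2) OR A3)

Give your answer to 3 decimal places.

A2 OR A1 = a + b − a·b on (0.6500, 0.0800) = 0.6780
NOT A5 = 1 − 0.4200 = 0.5800
NOT A4 = 1 − 0.1800 = 0.8200
NOT A5 AND NOT A4 = a·b on (0.5800, 0.8200) = 0.4756
(A2 OR A1) AND (NOT A5 AND NOT A4) = a·b on (0.6780, 0.4756) = 0.3225
NOT A2 = 1 − 0.6500 = 0.3500
NOT A2 OR A2 = a + b − a·b on (0.3500, 0.6500) = 0.7725
(NOT A2 OR A2) OR A3 = a + b − a·b on (0.7725, 0.5600) = 0.8999
((A2 OR A1) AND (NOT A5 AND NOT A4)) OR ((NOT A2 OR A2) OR A3) = a + b − a·b on (0.3225, 0.8999) = 0.9322

0.932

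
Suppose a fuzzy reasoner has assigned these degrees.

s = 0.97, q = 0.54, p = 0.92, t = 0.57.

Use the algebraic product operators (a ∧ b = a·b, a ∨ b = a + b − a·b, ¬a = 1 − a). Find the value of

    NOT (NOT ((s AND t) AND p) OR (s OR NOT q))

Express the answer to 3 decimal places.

0.008

s AND t = a·b on (0.9700, 0.5700) = 0.5529
(s AND t) AND p = a·b on (0.5529, 0.9200) = 0.5087
NOT ((s AND t) AND p) = 1 − 0.5087 = 0.4913
NOT q = 1 − 0.5400 = 0.4600
s OR NOT q = a + b − a·b on (0.9700, 0.4600) = 0.9838
NOT ((s AND t) AND p) OR (s OR NOT q) = a + b − a·b on (0.4913, 0.9838) = 0.9918
NOT (NOT ((s AND t) AND p) OR (s OR NOT q)) = 1 − 0.9918 = 0.0082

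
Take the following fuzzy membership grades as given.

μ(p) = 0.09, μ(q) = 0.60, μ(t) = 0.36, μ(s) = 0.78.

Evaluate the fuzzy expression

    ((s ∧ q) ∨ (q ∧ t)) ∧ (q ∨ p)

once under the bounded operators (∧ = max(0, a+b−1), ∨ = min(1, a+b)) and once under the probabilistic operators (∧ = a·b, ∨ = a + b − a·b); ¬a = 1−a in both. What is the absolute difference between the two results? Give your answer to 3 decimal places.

Under bounded:
  s ∧ q = max(0, a+b−1) on (0.78, 0.60) = 0.38
  q ∧ t = max(0, a+b−1) on (0.60, 0.36) = 0.00
  (s ∧ q) ∨ (q ∧ t) = min(1, a+b) on (0.38, 0.00) = 0.38
  q ∨ p = min(1, a+b) on (0.60, 0.09) = 0.69
  ((s ∧ q) ∨ (q ∧ t)) ∧ (q ∨ p) = max(0, a+b−1) on (0.38, 0.69) = 0.07
  → value = 0.0700
Under probabilistic:
  s ∧ q = a·b on (0.7800, 0.6000) = 0.4680
  q ∧ t = a·b on (0.6000, 0.3600) = 0.2160
  (s ∧ q) ∨ (q ∧ t) = a + b − a·b on (0.4680, 0.2160) = 0.5829
  q ∨ p = a + b − a·b on (0.6000, 0.0900) = 0.6360
  ((s ∧ q) ∨ (q ∧ t)) ∧ (q ∨ p) = a·b on (0.5829, 0.6360) = 0.3707
  → value = 0.3707
|0.0700 − 0.3707| = 0.301

0.301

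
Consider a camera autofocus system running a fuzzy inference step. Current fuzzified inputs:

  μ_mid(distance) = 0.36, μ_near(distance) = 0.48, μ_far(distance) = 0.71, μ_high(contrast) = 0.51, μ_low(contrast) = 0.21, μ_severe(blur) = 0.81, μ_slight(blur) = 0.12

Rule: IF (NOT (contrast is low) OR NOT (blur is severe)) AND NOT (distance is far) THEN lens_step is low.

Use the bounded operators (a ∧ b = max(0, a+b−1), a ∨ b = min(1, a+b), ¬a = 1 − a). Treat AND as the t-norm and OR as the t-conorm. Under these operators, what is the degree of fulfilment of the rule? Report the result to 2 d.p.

firing strength: (¬low=1−0.21=0.79 OR ¬severe=1−0.81=0.19) = 0.98; AND[max(0, a+b−1)] with ¬far=1−0.71=0.29 → w = 0.27

0.27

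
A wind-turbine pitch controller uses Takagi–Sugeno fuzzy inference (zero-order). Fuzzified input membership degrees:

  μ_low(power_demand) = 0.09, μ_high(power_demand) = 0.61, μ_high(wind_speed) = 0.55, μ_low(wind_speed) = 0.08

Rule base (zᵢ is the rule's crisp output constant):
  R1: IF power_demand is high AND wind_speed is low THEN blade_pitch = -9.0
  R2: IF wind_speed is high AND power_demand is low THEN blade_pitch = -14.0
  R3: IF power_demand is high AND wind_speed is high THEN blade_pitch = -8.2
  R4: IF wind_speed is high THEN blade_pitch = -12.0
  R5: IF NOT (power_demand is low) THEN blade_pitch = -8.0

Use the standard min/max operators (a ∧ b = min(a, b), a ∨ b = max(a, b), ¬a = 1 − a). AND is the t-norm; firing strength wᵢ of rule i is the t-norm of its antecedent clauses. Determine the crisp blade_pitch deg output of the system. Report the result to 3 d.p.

R1 (z=-9.0): high=0.61, low=0.08; AND[min(a, b)] → w = 0.08
R2 (z=-14.0): high=0.55, low=0.09; AND[min(a, b)] → w = 0.09
R3 (z=-8.2): high=0.61, high=0.55; AND[min(a, b)] → w = 0.55
R4 (z=-12.0): high=0.55 → w = 0.55
R5 (z=-8.0): ¬low=1−0.09=0.91 → w = 0.91
Weighted average = (0.08·-9.0 + 0.09·-14.0 + 0.55·-8.2 + 0.55·-12.0 + 0.91·-8.0) / (0.08 + 0.09 + 0.55 + 0.55 + 0.91)
  = -20.3700 / 2.1800 = -9.344

-9.344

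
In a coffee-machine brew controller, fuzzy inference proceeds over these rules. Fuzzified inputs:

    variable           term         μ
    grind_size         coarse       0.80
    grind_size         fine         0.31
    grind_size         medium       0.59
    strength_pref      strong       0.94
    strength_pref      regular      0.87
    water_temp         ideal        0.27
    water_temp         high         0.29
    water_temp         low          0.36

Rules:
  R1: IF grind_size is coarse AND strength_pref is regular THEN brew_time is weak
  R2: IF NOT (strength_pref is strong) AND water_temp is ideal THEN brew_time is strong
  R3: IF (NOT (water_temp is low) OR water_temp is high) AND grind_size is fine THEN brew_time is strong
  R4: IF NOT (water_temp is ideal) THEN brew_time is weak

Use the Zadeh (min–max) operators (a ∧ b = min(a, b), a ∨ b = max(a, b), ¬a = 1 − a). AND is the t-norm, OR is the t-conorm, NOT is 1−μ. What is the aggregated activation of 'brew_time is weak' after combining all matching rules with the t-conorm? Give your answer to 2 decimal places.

0.80

R1: coarse=0.80, regular=0.87; AND[min(a, b)] → w = 0.80
R2: ¬strong=1−0.94=0.06, ideal=0.27; AND[min(a, b)] → w = 0.06
R3: (¬low=1−0.36=0.64 OR high=0.29) = 0.64; AND[min(a, b)] with fine=0.31 → w = 0.31
R4: ¬ideal=1−0.27=0.73 → w = 0.73
Rules with consequent 'weak': {R1, R4} → strengths 0.80, 0.73
Aggregate via t-conorm [max(a, b)]: 0.80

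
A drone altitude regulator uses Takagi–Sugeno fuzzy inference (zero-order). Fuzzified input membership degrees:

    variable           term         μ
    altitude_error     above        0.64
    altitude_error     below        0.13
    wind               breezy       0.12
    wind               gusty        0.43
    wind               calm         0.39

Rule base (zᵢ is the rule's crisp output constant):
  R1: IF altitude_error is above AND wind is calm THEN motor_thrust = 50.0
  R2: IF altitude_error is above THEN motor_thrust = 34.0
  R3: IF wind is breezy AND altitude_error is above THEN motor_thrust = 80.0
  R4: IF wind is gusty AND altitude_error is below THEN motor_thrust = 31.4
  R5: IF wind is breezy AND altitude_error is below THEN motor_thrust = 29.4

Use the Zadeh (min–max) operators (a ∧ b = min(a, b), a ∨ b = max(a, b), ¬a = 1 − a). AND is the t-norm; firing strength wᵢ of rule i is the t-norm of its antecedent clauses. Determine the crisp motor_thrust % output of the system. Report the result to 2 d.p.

41.76

R1 (z=50.0): above=0.64, calm=0.39; AND[min(a, b)] → w = 0.39
R2 (z=34.0): above=0.64 → w = 0.64
R3 (z=80.0): breezy=0.12, above=0.64; AND[min(a, b)] → w = 0.12
R4 (z=31.4): gusty=0.43, below=0.13; AND[min(a, b)] → w = 0.13
R5 (z=29.4): breezy=0.12, below=0.13; AND[min(a, b)] → w = 0.12
Weighted average = (0.39·50.0 + 0.64·34.0 + 0.12·80.0 + 0.13·31.4 + 0.12·29.4) / (0.39 + 0.64 + 0.12 + 0.13 + 0.12)
  = 58.4700 / 1.4000 = 41.76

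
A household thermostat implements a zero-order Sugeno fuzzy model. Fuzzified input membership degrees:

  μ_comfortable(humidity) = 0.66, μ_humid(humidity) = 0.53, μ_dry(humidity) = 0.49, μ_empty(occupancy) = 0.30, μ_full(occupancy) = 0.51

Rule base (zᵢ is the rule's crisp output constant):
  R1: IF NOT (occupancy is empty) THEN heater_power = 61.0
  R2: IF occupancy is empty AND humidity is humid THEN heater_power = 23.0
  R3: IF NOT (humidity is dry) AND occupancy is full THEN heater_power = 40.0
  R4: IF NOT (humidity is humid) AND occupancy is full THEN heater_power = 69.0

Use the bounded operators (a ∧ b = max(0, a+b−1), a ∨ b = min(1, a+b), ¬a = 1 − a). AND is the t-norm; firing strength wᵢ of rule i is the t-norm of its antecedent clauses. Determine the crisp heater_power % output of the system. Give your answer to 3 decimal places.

R1 (z=61.0): ¬empty=1−0.30=0.70 → w = 0.70
R2 (z=23.0): empty=0.30, humid=0.53; AND[max(0, a+b−1)] → w = 0.00
R3 (z=40.0): ¬dry=1−0.49=0.51, full=0.51; AND[max(0, a+b−1)] → w = 0.02
R4 (z=69.0): ¬humid=1−0.53=0.47, full=0.51; AND[max(0, a+b−1)] → w = 0.00
Weighted average = (0.70·61.0 + 0.00·23.0 + 0.02·40.0 + 0.00·69.0) / (0.70 + 0.00 + 0.02 + 0.00)
  = 43.5000 / 0.7200 = 60.417

60.417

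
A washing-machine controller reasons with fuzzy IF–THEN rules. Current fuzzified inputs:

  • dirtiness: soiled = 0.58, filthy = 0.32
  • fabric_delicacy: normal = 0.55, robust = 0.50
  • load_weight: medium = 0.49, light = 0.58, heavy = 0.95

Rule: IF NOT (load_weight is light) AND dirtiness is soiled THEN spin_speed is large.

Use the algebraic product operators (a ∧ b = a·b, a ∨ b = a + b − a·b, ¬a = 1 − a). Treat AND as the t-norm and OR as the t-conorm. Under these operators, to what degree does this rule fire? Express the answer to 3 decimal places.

0.244

firing strength: ¬light=1−0.58=0.42, soiled=0.58; AND[a·b] → w = 0.2436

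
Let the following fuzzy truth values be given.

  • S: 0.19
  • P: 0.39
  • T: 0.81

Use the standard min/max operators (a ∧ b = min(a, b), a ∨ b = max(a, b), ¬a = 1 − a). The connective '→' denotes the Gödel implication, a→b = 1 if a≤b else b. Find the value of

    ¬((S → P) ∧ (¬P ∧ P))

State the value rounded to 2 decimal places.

S → P  [Gödel: 1 if a≤b else b] with a=0.19, b=0.39 → 1.00
¬P = 1 − 0.39 = 0.61
¬P ∧ P = min(a, b) on (0.61, 0.39) = 0.39
(S → P) ∧ (¬P ∧ P) = min(a, b) on (1.00, 0.39) = 0.39
¬((S → P) ∧ (¬P ∧ P)) = 1 − 0.39 = 0.61

0.61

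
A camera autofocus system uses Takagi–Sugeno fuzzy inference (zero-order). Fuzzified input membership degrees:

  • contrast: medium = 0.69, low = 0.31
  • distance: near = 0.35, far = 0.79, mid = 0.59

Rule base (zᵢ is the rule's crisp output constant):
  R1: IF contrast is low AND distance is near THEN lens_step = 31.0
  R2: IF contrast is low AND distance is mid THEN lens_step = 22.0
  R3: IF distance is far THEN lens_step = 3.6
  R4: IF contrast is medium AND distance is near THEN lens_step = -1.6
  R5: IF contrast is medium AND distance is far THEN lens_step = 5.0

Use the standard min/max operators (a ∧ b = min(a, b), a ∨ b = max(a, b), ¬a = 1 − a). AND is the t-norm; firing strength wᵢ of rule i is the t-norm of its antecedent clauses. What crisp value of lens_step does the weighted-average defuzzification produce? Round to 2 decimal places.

9.05

R1 (z=31.0): low=0.31, near=0.35; AND[min(a, b)] → w = 0.31
R2 (z=22.0): low=0.31, mid=0.59; AND[min(a, b)] → w = 0.31
R3 (z=3.6): far=0.79 → w = 0.79
R4 (z=-1.6): medium=0.69, near=0.35; AND[min(a, b)] → w = 0.35
R5 (z=5.0): medium=0.69, far=0.79; AND[min(a, b)] → w = 0.69
Weighted average = (0.31·31.0 + 0.31·22.0 + 0.79·3.6 + 0.35·-1.6 + 0.69·5.0) / (0.31 + 0.31 + 0.79 + 0.35 + 0.69)
  = 22.1640 / 2.4500 = 9.05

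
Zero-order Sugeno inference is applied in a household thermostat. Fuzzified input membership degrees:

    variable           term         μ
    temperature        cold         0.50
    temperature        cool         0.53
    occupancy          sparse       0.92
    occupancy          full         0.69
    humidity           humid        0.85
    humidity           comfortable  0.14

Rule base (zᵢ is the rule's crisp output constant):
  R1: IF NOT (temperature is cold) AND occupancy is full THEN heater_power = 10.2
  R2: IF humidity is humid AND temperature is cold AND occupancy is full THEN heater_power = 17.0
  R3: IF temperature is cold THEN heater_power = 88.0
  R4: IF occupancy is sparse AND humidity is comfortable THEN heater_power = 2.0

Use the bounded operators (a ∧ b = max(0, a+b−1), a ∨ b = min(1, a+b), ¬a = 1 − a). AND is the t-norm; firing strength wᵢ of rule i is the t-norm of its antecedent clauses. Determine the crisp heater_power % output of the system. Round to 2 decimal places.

R1 (z=10.2): ¬cold=1−0.50=0.50, full=0.69; AND[max(0, a+b−1)] → w = 0.19
R2 (z=17.0): humid=0.85, cold=0.50, full=0.69; AND[max(0, a+b−1)] → w = 0.04
R3 (z=88.0): cold=0.50 → w = 0.50
R4 (z=2.0): sparse=0.92, comfortable=0.14; AND[max(0, a+b−1)] → w = 0.06
Weighted average = (0.19·10.2 + 0.04·17.0 + 0.50·88.0 + 0.06·2.0) / (0.19 + 0.04 + 0.50 + 0.06)
  = 46.7380 / 0.7900 = 59.16

59.16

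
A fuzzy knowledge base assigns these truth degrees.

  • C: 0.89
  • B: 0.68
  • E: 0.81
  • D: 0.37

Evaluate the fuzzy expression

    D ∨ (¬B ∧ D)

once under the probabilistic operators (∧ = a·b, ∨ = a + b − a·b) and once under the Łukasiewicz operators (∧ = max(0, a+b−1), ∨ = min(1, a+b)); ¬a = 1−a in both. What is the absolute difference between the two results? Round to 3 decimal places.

0.075

Under probabilistic:
  ¬B = 1 − 0.6800 = 0.3200
  ¬B ∧ D = a·b on (0.3200, 0.3700) = 0.1184
  D ∨ (¬B ∧ D) = a + b − a·b on (0.3700, 0.1184) = 0.4446
  → value = 0.4446
Under Łukasiewicz:
  ¬B = 1 − 0.68 = 0.32
  ¬B ∧ D = max(0, a+b−1) on (0.32, 0.37) = 0.00
  D ∨ (¬B ∧ D) = min(1, a+b) on (0.37, 0.00) = 0.37
  → value = 0.3700
|0.4446 − 0.3700| = 0.075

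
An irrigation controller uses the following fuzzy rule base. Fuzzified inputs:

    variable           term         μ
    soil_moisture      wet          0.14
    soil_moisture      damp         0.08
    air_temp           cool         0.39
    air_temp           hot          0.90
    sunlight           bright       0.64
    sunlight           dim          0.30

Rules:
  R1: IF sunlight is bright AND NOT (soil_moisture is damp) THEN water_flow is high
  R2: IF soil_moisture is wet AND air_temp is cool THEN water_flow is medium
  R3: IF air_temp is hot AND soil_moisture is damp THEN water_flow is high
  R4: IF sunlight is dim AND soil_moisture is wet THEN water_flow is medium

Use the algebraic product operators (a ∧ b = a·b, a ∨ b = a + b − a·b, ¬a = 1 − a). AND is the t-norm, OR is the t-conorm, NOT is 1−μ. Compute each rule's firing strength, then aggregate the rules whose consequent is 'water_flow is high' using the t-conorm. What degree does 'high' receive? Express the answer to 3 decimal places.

R1: bright=0.64, ¬damp=1−0.08=0.92; AND[a·b] → w = 0.5888
R2: wet=0.14, cool=0.39; AND[a·b] → w = 0.0546
R3: hot=0.90, damp=0.08; AND[a·b] → w = 0.0720
R4: dim=0.30, wet=0.14; AND[a·b] → w = 0.0420
Rules with consequent 'high': {R1, R3} → strengths 0.5888, 0.0720
Aggregate via t-conorm [a + b − a·b]: 0.6184

0.618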